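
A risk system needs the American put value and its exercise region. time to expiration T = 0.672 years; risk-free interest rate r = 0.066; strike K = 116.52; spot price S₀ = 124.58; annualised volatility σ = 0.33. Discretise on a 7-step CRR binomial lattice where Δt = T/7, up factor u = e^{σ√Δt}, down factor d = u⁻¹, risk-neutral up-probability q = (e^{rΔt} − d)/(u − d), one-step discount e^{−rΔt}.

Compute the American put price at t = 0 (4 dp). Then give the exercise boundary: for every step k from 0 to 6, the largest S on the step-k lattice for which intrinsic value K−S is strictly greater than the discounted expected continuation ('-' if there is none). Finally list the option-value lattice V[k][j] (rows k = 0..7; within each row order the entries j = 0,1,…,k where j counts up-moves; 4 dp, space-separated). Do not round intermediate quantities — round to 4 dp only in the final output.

price = 7.6831
boundary = - - - 91.6712 82.7613 91.6712 101.5402
tree:
7.6831
11.7520 3.7991
17.4210 6.3538 1.3476
24.8488 10.3736 2.5012 0.2360
33.7587 16.4097 4.5991 0.4803 0.0000
41.8025 24.8488 8.3601 0.9775 0.0000 0.0000
49.0645 33.7587 14.9798 1.9893 0.0000 0.0000 0.0000
55.6208 41.8025 24.8488 4.0483 0.0000 0.0000 0.0000 0.0000

Δt=0.09600  u=1.10766  d=0.90281  q=0.50549  discount=0.99368
step 7 (expiry): payoffs max(K−S,0) = 55.6208 41.8025 24.8488 4.0483 0.0000 0.0000 0.0000 0.0000
step 6: (k=6,j=0): S=67.4555, (K−S)⁺=49.0645, hold=48.3286 ⇒ V=49.0645 exercise | (k=6,j=1): S=82.7613, (K−S)⁺=33.7587, hold=33.0227 ⇒ V=33.7587 exercise | (k=6,j=2): S=101.5402, (K−S)⁺=14.9798, hold=14.2439 ⇒ V=14.9798 exercise | (k=6,j=3): S=124.5800, (K−S)⁺=0.0000, hold=1.9893 ⇒ V=1.9893 continue | (k=6,j=4): S=152.8476, (K−S)⁺=0.0000, hold=0.0000 ⇒ V=0.0000 continue | (k=6,j=5): S=187.5293, (K−S)⁺=0.0000, hold=0.0000 ⇒ V=0.0000 continue | (k=6,j=6): S=230.0804, (K−S)⁺=0.0000, hold=0.0000 ⇒ V=0.0000 continue  boundary S*=101.5402
step 5: (k=5,j=0): S=74.7175, (K−S)⁺=41.8025, hold=41.0666 ⇒ V=41.8025 exercise | (k=5,j=1): S=91.6712, (K−S)⁺=24.8488, hold=24.1129 ⇒ V=24.8488 exercise | (k=5,j=2): S=112.4717, (K−S)⁺=4.0483, hold=8.3601 ⇒ V=8.3601 continue | (k=5,j=3): S=137.9919, (K−S)⁺=0.0000, hold=0.9775 ⇒ V=0.9775 continue | (k=5,j=4): S=169.3027, (K−S)⁺=0.0000, hold=0.0000 ⇒ V=0.0000 continue | (k=5,j=5): S=207.7181, (K−S)⁺=0.0000, hold=0.0000 ⇒ V=0.0000 continue  boundary S*=91.6712
step 4: (k=4,j=0): S=82.7613, (K−S)⁺=33.7587, hold=33.0227 ⇒ V=33.7587 exercise | (k=4,j=1): S=101.5402, (K−S)⁺=14.9798, hold=16.4097 ⇒ V=16.4097 continue | (k=4,j=2): S=124.5800, (K−S)⁺=0.0000, hold=4.5991 ⇒ V=4.5991 continue | (k=4,j=3): S=152.8476, (K−S)⁺=0.0000, hold=0.4803 ⇒ V=0.4803 continue | (k=4,j=4): S=187.5293, (K−S)⁺=0.0000, hold=0.0000 ⇒ V=0.0000 continue  boundary S*=82.7613
step 3: (k=3,j=0): S=91.6712, (K−S)⁺=24.8488, hold=24.8311 ⇒ V=24.8488 exercise | (k=3,j=1): S=112.4717, (K−S)⁺=4.0483, hold=10.3736 ⇒ V=10.3736 continue | (k=3,j=2): S=137.9919, (K−S)⁺=0.0000, hold=2.5012 ⇒ V=2.5012 continue | (k=3,j=3): S=169.3027, (K−S)⁺=0.0000, hold=0.2360 ⇒ V=0.2360 continue  boundary S*=91.6712
step 2: (k=2,j=0): S=101.5402, (K−S)⁺=14.9798, hold=17.4210 ⇒ V=17.4210 continue | (k=2,j=1): S=124.5800, (K−S)⁺=0.0000, hold=6.3538 ⇒ V=6.3538 continue | (k=2,j=2): S=152.8476, (K−S)⁺=0.0000, hold=1.3476 ⇒ V=1.3476 continue  boundary S*=-
step 1: (k=1,j=0): S=112.4717, (K−S)⁺=4.0483, hold=11.7520 ⇒ V=11.7520 continue | (k=1,j=1): S=137.9919, (K−S)⁺=0.0000, hold=3.7991 ⇒ V=3.7991 continue  boundary S*=-
step 0: (k=0,j=0): S=124.5800, (K−S)⁺=0.0000, hold=7.6831 ⇒ V=7.6831 continue  boundary S*=-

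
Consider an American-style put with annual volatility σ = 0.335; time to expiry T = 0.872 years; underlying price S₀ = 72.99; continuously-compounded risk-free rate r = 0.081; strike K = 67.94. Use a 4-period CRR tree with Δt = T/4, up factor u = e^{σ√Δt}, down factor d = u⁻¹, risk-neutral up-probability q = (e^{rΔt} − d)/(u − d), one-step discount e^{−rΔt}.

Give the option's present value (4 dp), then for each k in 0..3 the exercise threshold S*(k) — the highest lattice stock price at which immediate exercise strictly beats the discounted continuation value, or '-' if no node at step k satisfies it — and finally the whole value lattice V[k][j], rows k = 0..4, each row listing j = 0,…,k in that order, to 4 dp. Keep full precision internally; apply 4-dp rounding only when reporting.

price = 4.8444
boundary = - - 53.3832 45.6536
tree:
4.8444
8.5605 1.5489
14.5568 3.2687 0.0000
22.2864 6.8980 0.0000 0.0000
28.8967 14.5568 0.0000 0.0000 0.0000

Δt=0.21800  u=1.16931  d=0.85521  q=0.51769  discount=0.98250
step 4 (expiry): payoffs max(K−S,0) = 28.8967 14.5568 0.0000 0.0000 0.0000
step 3: (k=3,j=0): S=45.6536, (K−S)⁺=22.2864, hold=21.0972 ⇒ V=22.2864 exercise | (k=3,j=1): S=62.4215, (K−S)⁺=5.5185, hold=6.8980 ⇒ V=6.8980 continue | (k=3,j=2): S=85.3479, (K−S)⁺=0.0000, hold=0.0000 ⇒ V=0.0000 continue | (k=3,j=3): S=116.6948, (K−S)⁺=0.0000, hold=0.0000 ⇒ V=0.0000 continue  boundary S*=45.6536
step 2: (k=2,j=0): S=53.3832, (K−S)⁺=14.5568, hold=14.0693 ⇒ V=14.5568 exercise | (k=2,j=1): S=72.9900, (K−S)⁺=0.0000, hold=3.2687 ⇒ V=3.2687 continue | (k=2,j=2): S=99.7980, (K−S)⁺=0.0000, hold=0.0000 ⇒ V=0.0000 continue  boundary S*=53.3832
step 1: (k=1,j=0): S=62.4215, (K−S)⁺=5.5185, hold=8.5605 ⇒ V=8.5605 continue | (k=1,j=1): S=85.3479, (K−S)⁺=0.0000, hold=1.5489 ⇒ V=1.5489 continue  boundary S*=-
step 0: (k=0,j=0): S=72.9900, (K−S)⁺=0.0000, hold=4.8444 ⇒ V=4.8444 continue  boundary S*=-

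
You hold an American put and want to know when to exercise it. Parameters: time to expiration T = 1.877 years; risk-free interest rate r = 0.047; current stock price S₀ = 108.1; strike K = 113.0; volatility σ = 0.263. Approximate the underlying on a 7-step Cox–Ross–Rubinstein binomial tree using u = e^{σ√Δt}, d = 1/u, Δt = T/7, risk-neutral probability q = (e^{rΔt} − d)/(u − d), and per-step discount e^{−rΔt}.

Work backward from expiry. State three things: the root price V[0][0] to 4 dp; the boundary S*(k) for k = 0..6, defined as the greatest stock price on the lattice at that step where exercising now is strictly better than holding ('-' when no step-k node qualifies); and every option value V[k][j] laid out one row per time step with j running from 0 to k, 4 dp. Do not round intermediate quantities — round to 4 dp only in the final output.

params: Δt=0.26814 u=1.14590 d=0.87268 q=0.51242 e^(-rΔt)=0.98748
t_7 payoffs: 71.3317 58.2862 41.1563 18.6634 0.0000 0.0000 0.0000 0.0000
t_6: node(6,0) S=47.7476 payoff=65.2524 vs cont=63.8372 → 65.2524 [stop]  node(6,1) S=62.6964 payoff=50.3036 vs cont=48.8884 → 50.3036 [stop]  node(6,2) S=82.3255 payoff=30.6745 vs cont=29.2593 → 30.6745 [stop]  node(6,3) S=108.1000 payoff=4.9000 vs cont=8.9859 → 8.9859 [wait]  node(6,4) S=141.9440 payoff=0.0000 vs cont=0.0000 → 0.0000 [wait]  node(6,5) S=186.3839 payoff=0.0000 vs cont=0.0000 → 0.0000 [wait]  node(6,6) S=244.7371 payoff=0.0000 vs cont=0.0000 → 0.0000 [wait]  ⇒ S*(6)=82.3255
t_5: node(5,0) S=54.7138 payoff=58.2862 vs cont=56.8710 → 58.2862 [stop]  node(5,1) S=71.8437 payoff=41.1563 vs cont=39.7411 → 41.1563 [stop]  node(5,2) S=94.3366 payoff=18.6634 vs cont=19.3158 → 19.3158 [wait]  node(5,3) S=123.8715 payoff=0.0000 vs cont=4.3264 → 4.3264 [wait]  node(5,4) S=162.6533 payoff=0.0000 vs cont=0.0000 → 0.0000 [wait]  node(5,5) S=213.5769 payoff=0.0000 vs cont=0.0000 → 0.0000 [wait]  ⇒ S*(5)=71.8437
t_4: node(4,0) S=62.6964 payoff=50.3036 vs cont=48.8884 → 50.3036 [stop]  node(4,1) S=82.3255 payoff=30.6745 vs cont=29.5894 → 30.6745 [stop]  node(4,2) S=108.1000 payoff=4.9000 vs cont=11.4892 → 11.4892 [wait]  node(4,3) S=141.9440 payoff=0.0000 vs cont=2.0830 → 2.0830 [wait]  node(4,4) S=186.3839 payoff=0.0000 vs cont=0.0000 → 0.0000 [wait]  ⇒ S*(4)=82.3255
t_3: node(3,0) S=71.8437 payoff=41.1563 vs cont=39.7411 → 41.1563 [stop]  node(3,1) S=94.3366 payoff=18.6634 vs cont=20.5824 → 20.5824 [wait]  node(3,2) S=123.8715 payoff=0.0000 vs cont=6.5857 → 6.5857 [wait]  node(3,3) S=162.6533 payoff=0.0000 vs cont=1.0029 → 1.0029 [wait]  ⇒ S*(3)=71.8437
t_2: node(2,0) S=82.3255 payoff=30.6745 vs cont=30.2304 → 30.6745 [stop]  node(2,1) S=108.1000 payoff=4.9000 vs cont=13.2422 → 13.2422 [wait]  node(2,2) S=141.9440 payoff=0.0000 vs cont=3.6783 → 3.6783 [wait]  ⇒ S*(2)=82.3255
t_1: node(1,0) S=94.3366 payoff=18.6634 vs cont=21.4695 → 21.4695 [wait]  node(1,1) S=123.8715 payoff=0.0000 vs cont=8.2370 → 8.2370 [wait]  ⇒ S*(1)=-
t_0: node(0,0) S=108.1000 payoff=4.9000 vs cont=14.5049 → 14.5049 [wait]  ⇒ S*(0)=-

price = 14.5049
boundary = - - 82.3255 71.8437 82.3255 71.8437 82.3255
tree:
14.5049
21.4695 8.2370
30.6745 13.2422 3.6783
41.1563 20.5824 6.5857 1.0029
50.3036 30.6745 11.4892 2.0830 0.0000
58.2862 41.1563 19.3158 4.3264 0.0000 0.0000
65.2524 50.3036 30.6745 8.9859 0.0000 0.0000 0.0000
71.3317 58.2862 41.1563 18.6634 0.0000 0.0000 0.0000 0.0000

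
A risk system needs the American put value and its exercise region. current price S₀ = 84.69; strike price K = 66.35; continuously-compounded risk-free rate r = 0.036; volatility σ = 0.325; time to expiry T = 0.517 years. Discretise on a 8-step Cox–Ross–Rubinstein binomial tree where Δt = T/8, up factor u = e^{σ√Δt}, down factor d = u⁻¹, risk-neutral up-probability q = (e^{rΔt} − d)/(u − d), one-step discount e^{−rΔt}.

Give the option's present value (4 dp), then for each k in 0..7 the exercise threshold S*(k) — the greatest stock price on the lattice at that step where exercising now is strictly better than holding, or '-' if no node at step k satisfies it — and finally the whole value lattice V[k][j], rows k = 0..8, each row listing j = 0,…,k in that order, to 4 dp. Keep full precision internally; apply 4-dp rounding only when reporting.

params: Δt=0.06463 u=1.08613 d=0.92070 q=0.49344 e^(-rΔt)=0.99768
t_8 payoffs: 22.6198 14.7625 5.4935 0.0000 0.0000 0.0000 0.0000 0.0000 0.0000
t_7: node(7,0) S=47.4967 payoff=18.8533 vs cont=18.6991 → 18.8533 [stop]  node(7,1) S=56.0307 payoff=10.3193 vs cont=10.1652 → 10.3193 [stop]  node(7,2) S=66.0980 payoff=0.2520 vs cont=2.7763 → 2.7763 [wait]  node(7,3) S=77.9742 payoff=0.0000 vs cont=0.0000 → 0.0000 [wait]  node(7,4) S=91.9842 payoff=0.0000 vs cont=0.0000 → 0.0000 [wait]  node(7,5) S=108.5116 payoff=0.0000 vs cont=0.0000 → 0.0000 [wait]  node(7,6) S=128.0084 payoff=0.0000 vs cont=0.0000 → 0.0000 [wait]  node(7,7) S=151.0084 payoff=0.0000 vs cont=0.0000 → 0.0000 [wait]  ⇒ S*(7)=56.0307
t_6: node(6,0) S=51.5875 payoff=14.7625 vs cont=14.6083 → 14.7625 [stop]  node(6,1) S=60.8565 payoff=5.4935 vs cont=6.5820 → 6.5820 [wait]  node(6,2) S=71.7909 payoff=0.0000 vs cont=1.4031 → 1.4031 [wait]  node(6,3) S=84.6900 payoff=0.0000 vs cont=0.0000 → 0.0000 [wait]  node(6,4) S=99.9067 payoff=0.0000 vs cont=0.0000 → 0.0000 [wait]  node(6,5) S=117.8575 payoff=0.0000 vs cont=0.0000 → 0.0000 [wait]  node(6,6) S=139.0336 payoff=0.0000 vs cont=0.0000 → 0.0000 [wait]  ⇒ S*(6)=51.5875
t_5: node(5,0) S=56.0307 payoff=10.3193 vs cont=10.7010 → 10.7010 [wait]  node(5,1) S=66.0980 payoff=0.2520 vs cont=4.0172 → 4.0172 [wait]  node(5,2) S=77.9742 payoff=0.0000 vs cont=0.7091 → 0.7091 [wait]  node(5,3) S=91.9842 payoff=0.0000 vs cont=0.0000 → 0.0000 [wait]  node(5,4) S=108.5116 payoff=0.0000 vs cont=0.0000 → 0.0000 [wait]  node(5,5) S=128.0084 payoff=0.0000 vs cont=0.0000 → 0.0000 [wait]  ⇒ S*(5)=-
t_4: node(4,0) S=60.8565 payoff=5.4935 vs cont=7.3858 → 7.3858 [wait]  node(4,1) S=71.7909 payoff=0.0000 vs cont=2.3793 → 2.3793 [wait]  node(4,2) S=84.6900 payoff=0.0000 vs cont=0.3584 → 0.3584 [wait]  node(4,3) S=99.9067 payoff=0.0000 vs cont=0.0000 → 0.0000 [wait]  node(4,4) S=117.8575 payoff=0.0000 vs cont=0.0000 → 0.0000 [wait]  ⇒ S*(4)=-
t_3: node(3,0) S=66.0980 payoff=0.2520 vs cont=4.9040 → 4.9040 [wait]  node(3,1) S=77.9742 payoff=0.0000 vs cont=1.3789 → 1.3789 [wait]  node(3,2) S=91.9842 payoff=0.0000 vs cont=0.1811 → 0.1811 [wait]  node(3,3) S=108.5116 payoff=0.0000 vs cont=0.0000 → 0.0000 [wait]  ⇒ S*(3)=-
t_2: node(2,0) S=71.7909 payoff=0.0000 vs cont=3.1572 → 3.1572 [wait]  node(2,1) S=84.6900 payoff=0.0000 vs cont=0.7860 → 0.7860 [wait]  node(2,2) S=99.9067 payoff=0.0000 vs cont=0.0915 → 0.0915 [wait]  ⇒ S*(2)=-
t_1: node(1,0) S=77.9742 payoff=0.0000 vs cont=1.9826 → 1.9826 [wait]  node(1,1) S=91.9842 payoff=0.0000 vs cont=0.4423 → 0.4423 [wait]  ⇒ S*(1)=-
t_0: node(0,0) S=84.6900 payoff=0.0000 vs cont=1.2197 → 1.2197 [wait]  ⇒ S*(0)=-

price = 1.2197
boundary = - - - - - - 51.5875 56.0307
tree:
1.2197
1.9826 0.4423
3.1572 0.7860 0.0915
4.9040 1.3789 0.1811 0.0000
7.3858 2.3793 0.3584 0.0000 0.0000
10.7010 4.0172 0.7091 0.0000 0.0000 0.0000
14.7625 6.5820 1.4031 0.0000 0.0000 0.0000 0.0000
18.8533 10.3193 2.7763 0.0000 0.0000 0.0000 0.0000 0.0000
22.6198 14.7625 5.4935 0.0000 0.0000 0.0000 0.0000 0.0000 0.0000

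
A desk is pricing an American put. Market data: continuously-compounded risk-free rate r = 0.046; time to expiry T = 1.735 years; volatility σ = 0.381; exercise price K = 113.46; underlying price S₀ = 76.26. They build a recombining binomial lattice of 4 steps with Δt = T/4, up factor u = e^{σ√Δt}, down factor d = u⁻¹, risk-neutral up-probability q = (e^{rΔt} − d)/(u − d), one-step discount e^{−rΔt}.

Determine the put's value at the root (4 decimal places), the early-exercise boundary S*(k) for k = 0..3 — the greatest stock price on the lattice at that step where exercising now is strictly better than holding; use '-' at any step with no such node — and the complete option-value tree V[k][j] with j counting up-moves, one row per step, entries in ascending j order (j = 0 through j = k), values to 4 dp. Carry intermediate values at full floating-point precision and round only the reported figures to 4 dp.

Δt=0.43375  u=1.28521  d=0.77808  q=0.47733  discount=0.98025
step 4 (expiry): payoffs max(K−S,0) = 85.5092 67.2915 37.2000 0.0000 0.0000
step 3: (k=3,j=0): S=35.9228, (K−S)⁺=77.5372, hold=75.2958 ⇒ V=77.5372 exercise | (k=3,j=1): S=59.3364, (K−S)⁺=54.1236, hold=51.8822 ⇒ V=54.1236 exercise | (k=3,j=2): S=98.0104, (K−S)⁺=15.4496, hold=19.0591 ⇒ V=19.0591 continue | (k=3,j=3): S=161.8913, (K−S)⁺=0.0000, hold=0.0000 ⇒ V=0.0000 continue  boundary S*=59.3364
step 2: (k=2,j=0): S=46.1685, (K−S)⁺=67.2915, hold=65.0501 ⇒ V=67.2915 exercise | (k=2,j=1): S=76.2600, (K−S)⁺=37.2000, hold=36.6475 ⇒ V=37.2000 exercise | (k=2,j=2): S=125.9644, (K−S)⁺=0.0000, hold=9.7647 ⇒ V=9.7647 continue  boundary S*=76.2600
step 1: (k=1,j=0): S=59.3364, (K−S)⁺=54.1236, hold=51.8822 ⇒ V=54.1236 exercise | (k=1,j=1): S=98.0104, (K−S)⁺=15.4496, hold=23.6280 ⇒ V=23.6280 continue  boundary S*=59.3364
step 0: (k=0,j=0): S=76.2600, (K−S)⁺=37.2000, hold=38.7854 ⇒ V=38.7854 continue  boundary S*=-

price = 38.7854
boundary = - 59.3364 76.2600 59.3364
tree:
38.7854
54.1236 23.6280
67.2915 37.2000 9.7647
77.5372 54.1236 19.0591 0.0000
85.5092 67.2915 37.2000 0.0000 0.0000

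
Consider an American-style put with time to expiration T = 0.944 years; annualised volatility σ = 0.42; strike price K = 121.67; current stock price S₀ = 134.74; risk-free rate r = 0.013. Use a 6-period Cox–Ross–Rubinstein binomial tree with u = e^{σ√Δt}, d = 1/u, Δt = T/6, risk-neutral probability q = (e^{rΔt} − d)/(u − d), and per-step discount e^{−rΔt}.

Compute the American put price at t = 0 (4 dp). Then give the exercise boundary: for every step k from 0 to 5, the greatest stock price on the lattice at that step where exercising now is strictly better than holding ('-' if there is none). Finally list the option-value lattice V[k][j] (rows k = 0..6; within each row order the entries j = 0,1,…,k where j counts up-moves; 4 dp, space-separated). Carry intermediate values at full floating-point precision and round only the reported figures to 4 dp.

price = 14.7140
boundary = - - - - 69.1979 81.7417
tree:
14.7140
21.4187 7.0513
30.1757 11.4200 2.0471
40.8134 18.0482 3.8310 0.0000
52.4721 27.5560 7.1696 0.0000 0.0000
63.0910 39.9283 13.4176 0.0000 0.0000 0.0000
72.0803 52.4721 25.1106 0.0000 0.0000 0.0000 0.0000

params: Δt=0.15733 u=1.18127 d=0.84654 q=0.46456 e^(-rΔt)=0.99796
t_6 payoffs: 72.0803 52.4721 25.1106 0.0000 0.0000 0.0000 0.0000
t_5: node(5,0) S=58.5790 payoff=63.0910 vs cont=62.8424 → 63.0910 [stop]  node(5,1) S=81.7417 payoff=39.9283 vs cont=39.6797 → 39.9283 [stop]  node(5,2) S=114.0632 payoff=7.6068 vs cont=13.4176 → 13.4176 [wait]  node(5,3) S=159.1650 payoff=0.0000 vs cont=0.0000 → 0.0000 [wait]  node(5,4) S=222.1004 payoff=0.0000 vs cont=0.0000 → 0.0000 [wait]  node(5,5) S=309.9210 payoff=0.0000 vs cont=0.0000 → 0.0000 [wait]  ⇒ S*(5)=81.7417
t_4: node(4,0) S=69.1979 payoff=52.4721 vs cont=52.2235 → 52.4721 [stop]  node(4,1) S=96.5594 payoff=25.1106 vs cont=27.5560 → 27.5560 [wait]  node(4,2) S=134.7400 payoff=0.0000 vs cont=7.1696 → 7.1696 [wait]  node(4,3) S=188.0175 payoff=0.0000 vs cont=0.0000 → 0.0000 [wait]  node(4,4) S=262.3615 payoff=0.0000 vs cont=0.0000 → 0.0000 [wait]  ⇒ S*(4)=69.1979
t_3: node(3,0) S=81.7417 payoff=39.9283 vs cont=40.8134 → 40.8134 [wait]  node(3,1) S=114.0632 payoff=7.6068 vs cont=18.0482 → 18.0482 [wait]  node(3,2) S=159.1650 payoff=0.0000 vs cont=3.8310 → 3.8310 [wait]  node(3,3) S=222.1004 payoff=0.0000 vs cont=0.0000 → 0.0000 [wait]  ⇒ S*(3)=-
t_2: node(2,0) S=96.5594 payoff=25.1106 vs cont=30.1757 → 30.1757 [wait]  node(2,1) S=134.7400 payoff=0.0000 vs cont=11.4200 → 11.4200 [wait]  node(2,2) S=188.0175 payoff=0.0000 vs cont=2.0471 → 2.0471 [wait]  ⇒ S*(2)=-
t_1: node(1,0) S=114.0632 payoff=7.6068 vs cont=21.4187 → 21.4187 [wait]  node(1,1) S=159.1650 payoff=0.0000 vs cont=7.0513 → 7.0513 [wait]  ⇒ S*(1)=-
t_0: node(0,0) S=134.7400 payoff=0.0000 vs cont=14.7140 → 14.7140 [wait]  ⇒ S*(0)=-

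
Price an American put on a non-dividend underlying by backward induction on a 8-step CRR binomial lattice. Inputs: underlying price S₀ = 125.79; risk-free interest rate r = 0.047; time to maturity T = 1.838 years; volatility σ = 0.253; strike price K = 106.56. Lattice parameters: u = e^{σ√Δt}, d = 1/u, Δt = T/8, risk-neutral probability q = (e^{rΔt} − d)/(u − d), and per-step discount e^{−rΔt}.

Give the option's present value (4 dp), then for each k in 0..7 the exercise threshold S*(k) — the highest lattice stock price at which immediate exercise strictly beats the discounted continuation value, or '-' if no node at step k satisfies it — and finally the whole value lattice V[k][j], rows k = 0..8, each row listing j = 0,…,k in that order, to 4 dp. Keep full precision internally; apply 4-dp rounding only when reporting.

Δt=0.22975, u=1.12893, d=0.88580, q=0.51437, disc=e^(-rΔt)=0.98926
k=8 terminal: V=max(K-S,0) → 58.8822 45.7957 29.1172 7.8608 0.0000 0.0000 0.0000 0.0000 0.0000
k=7: j=0 S=53.8248 intr=52.7352 cont=51.5908 V=52.7352[EX]; j=1 S=68.5985 intr=37.9615 cont=36.8170 V=37.9615[EX]; j=2 S=87.4273 intr=19.1327 cont=17.9882 V=19.1327[EX]; j=3 S=111.4243 intr=0.0000 cont=3.7764 V=3.7764[hold]; j=4 S=142.0079 intr=0.0000 cont=0.0000 V=0.0000[hold]; j=5 S=180.9860 intr=0.0000 cont=0.0000 V=0.0000[hold]; j=6 S=230.6628 intr=0.0000 cont=0.0000 V=0.0000[hold]; j=7 S=293.9748 intr=0.0000 cont=0.0000 V=0.0000[hold]  S*(7)=87.4273
k=6: j=0 S=60.7643 intr=45.7957 cont=44.6512 V=45.7957[EX]; j=1 S=77.4428 intr=29.1172 cont=27.9727 V=29.1172[EX]; j=2 S=98.6992 intr=7.8608 cont=11.1132 V=11.1132[hold]; j=3 S=125.7900 intr=0.0000 cont=1.8142 V=1.8142[hold]; j=4 S=160.3167 intr=0.0000 cont=0.0000 V=0.0000[hold]; j=5 S=204.3202 intr=0.0000 cont=0.0000 V=0.0000[hold]; j=6 S=260.4017 intr=0.0000 cont=0.0000 V=0.0000[hold]  S*(6)=77.4428
k=5: j=0 S=68.5985 intr=37.9615 cont=36.8170 V=37.9615[EX]; j=1 S=87.4273 intr=19.1327 cont=19.6431 V=19.6431[hold]; j=2 S=111.4243 intr=0.0000 cont=6.2620 V=6.2620[hold]; j=3 S=142.0079 intr=0.0000 cont=0.8716 V=0.8716[hold]; j=4 S=180.9860 intr=0.0000 cont=0.0000 V=0.0000[hold]; j=5 S=230.6628 intr=0.0000 cont=0.0000 V=0.0000[hold]  S*(5)=68.5985
k=4: j=0 S=77.4428 intr=29.1172 cont=28.2325 V=29.1172[EX]; j=1 S=98.6992 intr=7.8608 cont=12.6232 V=12.6232[hold]; j=2 S=125.7900 intr=0.0000 cont=3.4519 V=3.4519[hold]; j=3 S=160.3167 intr=0.0000 cont=0.4187 V=0.4187[hold]; j=4 S=204.3202 intr=0.0000 cont=0.0000 V=0.0000[hold]  S*(4)=77.4428
k=3: j=0 S=87.4273 intr=19.1327 cont=20.4115 V=20.4115[hold]; j=1 S=111.4243 intr=0.0000 cont=7.8208 V=7.8208[hold]; j=2 S=142.0079 intr=0.0000 cont=1.8714 V=1.8714[hold]; j=3 S=180.9860 intr=0.0000 cont=0.2012 V=0.2012[hold]  S*(3)=-
k=2: j=0 S=98.6992 intr=7.8608 cont=13.7855 V=13.7855[hold]; j=1 S=125.7900 intr=0.0000 cont=4.7094 V=4.7094[hold]; j=2 S=160.3167 intr=0.0000 cont=1.0014 V=1.0014[hold]  S*(2)=-
k=1: j=0 S=111.4243 intr=0.0000 cont=9.0191 V=9.0191[hold]; j=1 S=142.0079 intr=0.0000 cont=2.7720 V=2.7720[hold]  S*(1)=-
k=0: j=0 S=125.7900 intr=0.0000 cont=5.7434 V=5.7434[hold]  S*(0)=-

price = 5.7434
boundary = - - - - 77.4428 68.5985 77.4428 87.4273
tree:
5.7434
9.0191 2.7720
13.7855 4.7094 1.0014
20.4115 7.8208 1.8714 0.2012
29.1172 12.6232 3.4519 0.4187 0.0000
37.9615 19.6431 6.2620 0.8716 0.0000 0.0000
45.7957 29.1172 11.1132 1.8142 0.0000 0.0000 0.0000
52.7352 37.9615 19.1327 3.7764 0.0000 0.0000 0.0000 0.0000
58.8822 45.7957 29.1172 7.8608 0.0000 0.0000 0.0000 0.0000 0.0000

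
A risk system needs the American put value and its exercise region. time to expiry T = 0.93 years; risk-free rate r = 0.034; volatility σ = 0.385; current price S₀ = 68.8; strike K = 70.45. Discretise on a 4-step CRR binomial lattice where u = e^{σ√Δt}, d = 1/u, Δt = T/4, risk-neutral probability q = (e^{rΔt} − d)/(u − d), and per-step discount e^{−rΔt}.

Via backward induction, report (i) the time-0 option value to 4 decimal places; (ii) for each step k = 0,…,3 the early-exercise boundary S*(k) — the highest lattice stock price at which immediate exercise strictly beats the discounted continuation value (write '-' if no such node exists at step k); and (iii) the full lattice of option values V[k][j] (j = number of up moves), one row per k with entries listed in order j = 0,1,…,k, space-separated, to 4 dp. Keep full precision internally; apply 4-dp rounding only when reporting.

price = 9.9383
boundary = - - 47.4617 57.1434
tree:
9.9383
15.4315 4.0324
22.9883 7.3363 0.4477
31.0296 13.3066 0.8595 0.0000
37.7085 22.9883 1.6500 0.0000 0.0000

Δt=0.23250, u=1.20399, d=0.83057, q=0.47498, disc=e^(-rΔt)=0.99213
k=4 terminal: V=max(K-S,0) → 37.7085 22.9883 1.6500 0.0000 0.0000
k=3: j=0 S=39.4204 intr=31.0296 cont=30.4749 V=31.0296[EX]; j=1 S=57.1434 intr=13.3066 cont=12.7519 V=13.3066[EX]; j=2 S=82.8344 intr=0.0000 cont=0.8595 V=0.8595[hold]; j=3 S=120.0760 intr=0.0000 cont=0.0000 V=0.0000[hold]  S*(3)=57.1434
k=2: j=0 S=47.4617 intr=22.9883 cont=22.4336 V=22.9883[EX]; j=1 S=68.8000 intr=1.6500 cont=7.3363 V=7.3363[hold]; j=2 S=99.7318 intr=0.0000 cont=0.4477 V=0.4477[hold]  S*(2)=47.4617
k=1: j=0 S=57.1434 intr=13.3066 cont=15.4315 V=15.4315[hold]; j=1 S=82.8344 intr=0.0000 cont=4.0324 V=4.0324[hold]  S*(1)=-
k=0: j=0 S=68.8000 intr=1.6500 cont=9.9383 V=9.9383[hold]  S*(0)=-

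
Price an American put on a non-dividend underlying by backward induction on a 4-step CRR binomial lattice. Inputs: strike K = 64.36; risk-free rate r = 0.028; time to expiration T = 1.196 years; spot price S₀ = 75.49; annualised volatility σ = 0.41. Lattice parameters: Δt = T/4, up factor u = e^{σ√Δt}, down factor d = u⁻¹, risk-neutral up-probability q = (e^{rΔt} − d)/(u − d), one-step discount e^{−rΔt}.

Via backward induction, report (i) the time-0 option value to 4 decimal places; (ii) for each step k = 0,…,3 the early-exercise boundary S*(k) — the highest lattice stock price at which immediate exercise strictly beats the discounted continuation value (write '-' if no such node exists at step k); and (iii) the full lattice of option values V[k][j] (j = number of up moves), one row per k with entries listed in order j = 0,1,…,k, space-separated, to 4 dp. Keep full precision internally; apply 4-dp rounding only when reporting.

price = 7.2669
boundary = - - - 38.5295
tree:
7.2669
11.5374 2.4415
17.7088 4.5829 0.0000
25.8305 8.6025 0.0000 0.0000
33.5687 16.1476 0.0000 0.0000 0.0000

params: Δt=0.29900 u=1.25131 d=0.79916 q=0.46278 e^(-rΔt)=0.99166
t_4 payoffs: 33.5687 16.1476 0.0000 0.0000 0.0000
t_3: node(3,0) S=38.5295 payoff=25.8305 vs cont=25.2939 → 25.8305 [stop]  node(3,1) S=60.3287 payoff=4.0313 vs cont=8.6025 → 8.6025 [wait]  node(3,2) S=94.4615 payoff=0.0000 vs cont=0.0000 → 0.0000 [wait]  node(3,3) S=147.9057 payoff=0.0000 vs cont=0.0000 → 0.0000 [wait]  ⇒ S*(3)=38.5295
t_2: node(2,0) S=48.2124 payoff=16.1476 vs cont=17.7088 → 17.7088 [wait]  node(2,1) S=75.4900 payoff=0.0000 vs cont=4.5829 → 4.5829 [wait]  node(2,2) S=118.2006 payoff=0.0000 vs cont=0.0000 → 0.0000 [wait]  ⇒ S*(2)=-
t_1: node(1,0) S=60.3287 payoff=4.0313 vs cont=11.5374 → 11.5374 [wait]  node(1,1) S=94.4615 payoff=0.0000 vs cont=2.4415 → 2.4415 [wait]  ⇒ S*(1)=-
t_0: node(0,0) S=75.4900 payoff=0.0000 vs cont=7.2669 → 7.2669 [wait]  ⇒ S*(0)=-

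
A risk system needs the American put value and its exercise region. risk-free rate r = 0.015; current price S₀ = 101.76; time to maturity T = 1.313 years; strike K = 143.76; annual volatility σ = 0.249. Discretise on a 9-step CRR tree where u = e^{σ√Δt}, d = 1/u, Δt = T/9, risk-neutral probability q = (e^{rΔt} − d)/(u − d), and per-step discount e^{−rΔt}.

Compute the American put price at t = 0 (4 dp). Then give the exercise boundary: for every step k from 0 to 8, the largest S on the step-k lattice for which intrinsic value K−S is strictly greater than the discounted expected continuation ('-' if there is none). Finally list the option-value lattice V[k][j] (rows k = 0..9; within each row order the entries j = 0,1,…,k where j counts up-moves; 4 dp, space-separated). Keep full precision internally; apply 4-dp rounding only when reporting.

Δt=0.14589, u=1.09978, d=0.90928, q=0.48774, disc=e^(-rΔt)=0.99781
k=9 terminal: V=max(K-S,0) → 100.5247 91.4665 80.5107 67.2595 51.2321 31.8468 8.4002 0.0000 0.0000 0.0000
k=8: j=0 S=47.5492 intr=96.2108 cont=95.8966 V=96.2108[EX]; j=1 S=57.5111 intr=86.2489 cont=85.9347 V=86.2489[EX]; j=2 S=69.5601 intr=74.1999 cont=73.8857 V=74.1999[EX]; j=3 S=84.1334 intr=59.6266 cont=59.3123 V=59.6266[EX]; j=4 S=101.7600 intr=42.0000 cont=41.6857 V=42.0000[EX]; j=5 S=123.0795 intr=20.6805 cont=20.3663 V=20.6805[EX]; j=6 S=148.8655 intr=0.0000 cont=4.2936 V=4.2936[hold]; j=7 S=180.0539 intr=0.0000 cont=0.0000 V=0.0000[hold]; j=8 S=217.7766 intr=0.0000 cont=0.0000 V=0.0000[hold]  S*(8)=123.0795
k=7: j=0 S=52.2935 intr=91.4665 cont=91.1523 V=91.4665[EX]; j=1 S=63.2493 intr=80.5107 cont=80.1964 V=80.5107[EX]; j=2 S=76.5005 intr=67.2595 cont=66.9452 V=67.2595[EX]; j=3 S=92.5279 intr=51.2321 cont=50.9178 V=51.2321[EX]; j=4 S=111.9132 intr=31.8468 cont=31.5325 V=31.8468[EX]; j=5 S=135.3598 intr=8.4002 cont=12.6602 V=12.6602[hold]; j=6 S=163.7187 intr=0.0000 cont=2.1947 V=2.1947[hold]; j=7 S=198.0190 intr=0.0000 cont=0.0000 V=0.0000[hold]  S*(7)=111.9132
k=6: j=0 S=57.5111 intr=86.2489 cont=85.9347 V=86.2489[EX]; j=1 S=69.5601 intr=74.1999 cont=73.8857 V=74.1999[EX]; j=2 S=84.1334 intr=59.6266 cont=59.3123 V=59.6266[EX]; j=3 S=101.7600 intr=42.0000 cont=41.6857 V=42.0000[EX]; j=4 S=123.0795 intr=20.6805 cont=22.4396 V=22.4396[hold]; j=5 S=148.8655 intr=0.0000 cont=7.5392 V=7.5392[hold]; j=6 S=180.0539 intr=0.0000 cont=1.1218 V=1.1218[hold]  S*(6)=101.7600
k=5: j=0 S=63.2493 intr=80.5107 cont=80.1964 V=80.5107[EX]; j=1 S=76.5005 intr=67.2595 cont=66.9452 V=67.2595[EX]; j=2 S=92.5279 intr=51.2321 cont=50.9178 V=51.2321[EX]; j=3 S=111.9132 intr=31.8468 cont=32.3886 V=32.3886[hold]; j=4 S=135.3598 intr=8.4002 cont=15.1389 V=15.1389[hold]; j=5 S=163.7187 intr=0.0000 cont=4.3995 V=4.3995[hold]  S*(5)=92.5279
k=4: j=0 S=69.5601 intr=74.1999 cont=73.8857 V=74.1999[EX]; j=1 S=84.1334 intr=59.6266 cont=59.3123 V=59.6266[EX]; j=2 S=101.7600 intr=42.0000 cont=41.9494 V=42.0000[EX]; j=3 S=123.0795 intr=20.6805 cont=23.9228 V=23.9228[hold]; j=4 S=148.8655 intr=0.0000 cont=9.8792 V=9.8792[hold]  S*(4)=101.7600
k=3: j=0 S=76.5005 intr=67.2595 cont=66.9452 V=67.2595[EX]; j=1 S=92.5279 intr=51.2321 cont=50.9178 V=51.2321[EX]; j=2 S=111.9132 intr=31.8468 cont=33.1105 V=33.1105[hold]; j=3 S=135.3598 intr=8.4002 cont=17.0358 V=17.0358[hold]  S*(3)=92.5279
k=2: j=0 S=84.1334 intr=59.6266 cont=59.3123 V=59.6266[EX]; j=1 S=101.7600 intr=42.0000 cont=42.3008 V=42.3008[hold]; j=2 S=123.0795 intr=20.6805 cont=25.2150 V=25.2150[hold]  S*(2)=84.1334
k=1: j=0 S=92.5279 intr=51.2321 cont=51.0642 V=51.2321[EX]; j=1 S=111.9132 intr=31.8468 cont=33.8931 V=33.8931[hold]  S*(1)=92.5279
k=0: j=0 S=101.7600 intr=42.0000 cont=42.6816 V=42.6816[hold]  S*(0)=-

price = 42.6816
boundary = - 92.5279 84.1334 92.5279 101.7600 92.5279 101.7600 111.9132 123.0795
tree:
42.6816
51.2321 33.8931
59.6266 42.3008 25.2150
67.2595 51.2321 33.1105 17.0358
74.1999 59.6266 42.0000 23.9228 9.8792
80.5107 67.2595 51.2321 32.3886 15.1389 4.3995
86.2489 74.1999 59.6266 42.0000 22.4396 7.5392 1.1218
91.4665 80.5107 67.2595 51.2321 31.8468 12.6602 2.1947 0.0000
96.2108 86.2489 74.1999 59.6266 42.0000 20.6805 4.2936 0.0000 0.0000
100.5247 91.4665 80.5107 67.2595 51.2321 31.8468 8.4002 0.0000 0.0000 0.0000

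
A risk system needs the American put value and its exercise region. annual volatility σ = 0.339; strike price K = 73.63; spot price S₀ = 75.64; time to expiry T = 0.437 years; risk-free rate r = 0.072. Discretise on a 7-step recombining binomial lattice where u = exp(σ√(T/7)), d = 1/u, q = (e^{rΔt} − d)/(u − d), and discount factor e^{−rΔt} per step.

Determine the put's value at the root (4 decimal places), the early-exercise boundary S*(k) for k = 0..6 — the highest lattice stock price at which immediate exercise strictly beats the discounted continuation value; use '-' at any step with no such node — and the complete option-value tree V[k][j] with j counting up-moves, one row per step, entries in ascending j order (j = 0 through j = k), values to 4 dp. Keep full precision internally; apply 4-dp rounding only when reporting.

Δt=0.06243, u=1.08839, d=0.91879, q=0.50540, disc=e^(-rΔt)=0.99552
k=7 terminal: V=max(K-S,0) → 31.8226 24.1050 14.9628 4.1330 0.0000 0.0000 0.0000 0.0000
k=6: j=0 S=45.5029 intr=28.1271 cont=27.7969 V=28.1271[EX]; j=1 S=53.9026 intr=19.7274 cont=19.3972 V=19.7274[EX]; j=2 S=63.8529 intr=9.7771 cont=9.4469 V=9.7771[EX]; j=3 S=75.6400 intr=0.0000 cont=2.0350 V=2.0350[hold]; j=4 S=89.6030 intr=0.0000 cont=0.0000 V=0.0000[hold]; j=5 S=106.1434 intr=0.0000 cont=0.0000 V=0.0000[hold]; j=6 S=125.7373 intr=0.0000 cont=0.0000 V=0.0000[hold]  S*(6)=63.8529
k=5: j=0 S=49.5250 intr=24.1050 cont=23.7748 V=24.1050[EX]; j=1 S=58.6672 intr=14.9628 cont=14.6326 V=14.9628[EX]; j=2 S=69.4970 intr=4.1330 cont=5.8380 V=5.8380[hold]; j=3 S=82.3260 intr=0.0000 cont=1.0020 V=1.0020[hold]; j=4 S=97.5232 intr=0.0000 cont=0.0000 V=0.0000[hold]; j=5 S=115.5257 intr=0.0000 cont=0.0000 V=0.0000[hold]  S*(5)=58.6672
k=4: j=0 S=53.9026 intr=19.7274 cont=19.3972 V=19.7274[EX]; j=1 S=63.8529 intr=9.7771 cont=10.3047 V=10.3047[hold]; j=2 S=75.6400 intr=0.0000 cont=3.3787 V=3.3787[hold]; j=3 S=89.6030 intr=0.0000 cont=0.4934 V=0.4934[hold]; j=4 S=106.1434 intr=0.0000 cont=0.0000 V=0.0000[hold]  S*(4)=53.9026
k=3: j=0 S=58.6672 intr=14.9628 cont=14.8981 V=14.9628[EX]; j=1 S=69.4970 intr=4.1330 cont=6.7738 V=6.7738[hold]; j=2 S=82.3260 intr=0.0000 cont=1.9118 V=1.9118[hold]; j=3 S=97.5232 intr=0.0000 cont=0.2429 V=0.2429[hold]  S*(3)=58.6672
k=2: j=0 S=63.8529 intr=9.7771 cont=10.7755 V=10.7755[hold]; j=1 S=75.6400 intr=0.0000 cont=4.2972 V=4.2972[hold]; j=2 S=89.6030 intr=0.0000 cont=1.0636 V=1.0636[hold]  S*(2)=-
k=1: j=0 S=69.4970 intr=4.1330 cont=7.4677 V=7.4677[hold]; j=1 S=82.3260 intr=0.0000 cont=2.6510 V=2.6510[hold]  S*(1)=-
k=0: j=0 S=75.6400 intr=0.0000 cont=5.0108 V=5.0108[hold]  S*(0)=-

price = 5.0108
boundary = - - - 58.6672 53.9026 58.6672 63.8529
tree:
5.0108
7.4677 2.6510
10.7755 4.2972 1.0636
14.9628 6.7738 1.9118 0.2429
19.7274 10.3047 3.3787 0.4934 0.0000
24.1050 14.9628 5.8380 1.0020 0.0000 0.0000
28.1271 19.7274 9.7771 2.0350 0.0000 0.0000 0.0000
31.8226 24.1050 14.9628 4.1330 0.0000 0.0000 0.0000 0.0000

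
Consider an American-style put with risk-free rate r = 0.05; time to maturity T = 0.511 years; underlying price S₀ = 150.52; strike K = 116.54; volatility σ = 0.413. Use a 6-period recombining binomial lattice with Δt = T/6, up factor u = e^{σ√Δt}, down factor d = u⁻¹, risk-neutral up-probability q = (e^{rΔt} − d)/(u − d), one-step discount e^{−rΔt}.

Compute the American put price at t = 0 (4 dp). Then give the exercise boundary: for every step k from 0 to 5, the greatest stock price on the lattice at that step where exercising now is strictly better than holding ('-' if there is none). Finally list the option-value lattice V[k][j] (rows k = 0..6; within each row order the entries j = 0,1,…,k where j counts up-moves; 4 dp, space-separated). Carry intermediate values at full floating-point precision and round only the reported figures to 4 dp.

Δt=0.08517  u=1.12809  d=0.88645  q=0.48756  discount=0.99575
step 6 (expiry): payoffs max(K−S,0) = 43.5054 23.5969 0.0000 0.0000 0.0000 0.0000 0.0000
step 5: (k=5,j=0): S=82.3897, (K−S)⁺=34.1503, hold=33.6551 ⇒ V=34.1503 exercise | (k=5,j=1): S=104.8483, (K−S)⁺=11.6917, hold=12.0405 ⇒ V=12.0405 continue | (k=5,j=2): S=133.4289, (K−S)⁺=0.0000, hold=0.0000 ⇒ V=0.0000 continue | (k=5,j=3): S=169.8003, (K−S)⁺=0.0000, hold=0.0000 ⇒ V=0.0000 continue | (k=5,j=4): S=216.0862, (K−S)⁺=0.0000, hold=0.0000 ⇒ V=0.0000 continue | (k=5,j=5): S=274.9892, (K−S)⁺=0.0000, hold=0.0000 ⇒ V=0.0000 continue  boundary S*=82.3897
step 4: (k=4,j=0): S=92.9431, (K−S)⁺=23.5969, hold=23.2710 ⇒ V=23.5969 exercise | (k=4,j=1): S=118.2785, (K−S)⁺=0.0000, hold=6.1438 ⇒ V=6.1438 continue | (k=4,j=2): S=150.5200, (K−S)⁺=0.0000, hold=0.0000 ⇒ V=0.0000 continue | (k=4,j=3): S=191.5503, (K−S)⁺=0.0000, hold=0.0000 ⇒ V=0.0000 continue | (k=4,j=4): S=243.7650, (K−S)⁺=0.0000, hold=0.0000 ⇒ V=0.0000 continue  boundary S*=92.9431
step 3: (k=3,j=0): S=104.8483, (K−S)⁺=11.6917, hold=15.0233 ⇒ V=15.0233 continue | (k=3,j=1): S=133.4289, (K−S)⁺=0.0000, hold=3.1349 ⇒ V=3.1349 continue | (k=3,j=2): S=169.8003, (K−S)⁺=0.0000, hold=0.0000 ⇒ V=0.0000 continue | (k=3,j=3): S=216.0862, (K−S)⁺=0.0000, hold=0.0000 ⇒ V=0.0000 continue  boundary S*=-
step 2: (k=2,j=0): S=118.2785, (K−S)⁺=0.0000, hold=9.1877 ⇒ V=9.1877 continue | (k=2,j=1): S=150.5200, (K−S)⁺=0.0000, hold=1.5996 ⇒ V=1.5996 continue | (k=2,j=2): S=191.5503, (K−S)⁺=0.0000, hold=0.0000 ⇒ V=0.0000 continue  boundary S*=-
step 1: (k=1,j=0): S=133.4289, (K−S)⁺=0.0000, hold=5.4647 ⇒ V=5.4647 continue | (k=1,j=1): S=169.8003, (K−S)⁺=0.0000, hold=0.8162 ⇒ V=0.8162 continue  boundary S*=-
step 0: (k=0,j=0): S=150.5200, (K−S)⁺=0.0000, hold=3.1847 ⇒ V=3.1847 continue  boundary S*=-

price = 3.1847
boundary = - - - - 92.9431 82.3897
tree:
3.1847
5.4647 0.8162
9.1877 1.5996 0.0000
15.0233 3.1349 0.0000 0.0000
23.5969 6.1438 0.0000 0.0000 0.0000
34.1503 12.0405 0.0000 0.0000 0.0000 0.0000
43.5054 23.5969 0.0000 0.0000 0.0000 0.0000 0.0000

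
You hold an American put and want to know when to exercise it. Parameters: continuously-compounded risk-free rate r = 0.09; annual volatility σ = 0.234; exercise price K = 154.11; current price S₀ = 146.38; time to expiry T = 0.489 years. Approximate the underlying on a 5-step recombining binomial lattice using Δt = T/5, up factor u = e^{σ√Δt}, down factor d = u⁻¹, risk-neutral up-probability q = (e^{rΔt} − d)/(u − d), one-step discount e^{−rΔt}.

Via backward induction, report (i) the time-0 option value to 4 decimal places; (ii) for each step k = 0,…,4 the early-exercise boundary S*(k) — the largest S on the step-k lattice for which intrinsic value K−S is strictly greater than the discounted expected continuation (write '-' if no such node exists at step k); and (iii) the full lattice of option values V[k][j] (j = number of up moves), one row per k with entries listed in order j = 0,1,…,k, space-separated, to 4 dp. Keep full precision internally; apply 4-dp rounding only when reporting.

price = 11.1722
boundary = - 136.0506 126.4502 136.0506 126.4502
tree:
11.1722
18.0594 5.5361
27.6598 10.1969 1.6891
36.5828 18.0594 3.7210 0.0000
44.8762 27.6598 8.1975 0.0000 0.0000
52.5843 36.5828 18.0594 0.0000 0.0000 0.0000

Δt=0.09780, u=1.07592, d=0.92943, q=0.54207, disc=e^(-rΔt)=0.99124
k=5 terminal: V=max(K-S,0) → 52.5843 36.5828 18.0594 0.0000 0.0000 0.0000
k=4: j=0 S=109.2338 intr=44.8762 cont=43.5256 V=44.8762[EX]; j=1 S=126.4502 intr=27.6598 cont=26.3093 V=27.6598[EX]; j=2 S=146.3800 intr=7.7300 cont=8.1975 V=8.1975[hold]; j=3 S=169.4510 intr=0.0000 cont=0.0000 V=0.0000[hold]; j=4 S=196.1581 intr=0.0000 cont=0.0000 V=0.0000[hold]  S*(4)=126.4502
k=3: j=0 S=117.5272 intr=36.5828 cont=35.2323 V=36.5828[EX]; j=1 S=136.0506 intr=18.0594 cont=16.9600 V=18.0594[EX]; j=2 S=157.4936 intr=0.0000 cont=3.7210 V=3.7210[hold]; j=3 S=182.3162 intr=0.0000 cont=0.0000 V=0.0000[hold]  S*(3)=136.0506
k=2: j=0 S=126.4502 intr=27.6598 cont=26.3093 V=27.6598[EX]; j=1 S=146.3800 intr=7.7300 cont=10.1969 V=10.1969[hold]; j=2 S=169.4510 intr=0.0000 cont=1.6891 V=1.6891[hold]  S*(2)=126.4502
k=1: j=0 S=136.0506 intr=18.0594 cont=18.0343 V=18.0594[EX]; j=1 S=157.4936 intr=0.0000 cont=5.5361 V=5.5361[hold]  S*(1)=136.0506
k=0: j=0 S=146.3800 intr=7.7300 cont=11.1722 V=11.1722[hold]  S*(0)=-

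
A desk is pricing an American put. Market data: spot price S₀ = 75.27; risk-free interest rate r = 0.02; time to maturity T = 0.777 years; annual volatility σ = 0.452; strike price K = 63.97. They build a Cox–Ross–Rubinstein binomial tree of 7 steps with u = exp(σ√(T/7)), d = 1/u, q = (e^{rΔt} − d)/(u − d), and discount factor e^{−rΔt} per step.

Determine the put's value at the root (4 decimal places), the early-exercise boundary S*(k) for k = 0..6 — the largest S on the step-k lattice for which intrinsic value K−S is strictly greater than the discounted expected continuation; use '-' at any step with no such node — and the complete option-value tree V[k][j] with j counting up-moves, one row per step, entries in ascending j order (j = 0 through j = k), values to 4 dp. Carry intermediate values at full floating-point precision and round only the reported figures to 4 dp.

Δt=0.11100  u=1.16252  d=0.86020  q=0.46977  discount=0.99778
step 7 (expiry): payoffs max(K−S,0) = 37.7390 28.5199 16.0608 0.0000 0.0000 0.0000 0.0000 0.0000
step 6: (k=6,j=0): S=30.4941, (K−S)⁺=33.4759, hold=33.3340 ⇒ V=33.4759 exercise | (k=6,j=1): S=41.2115, (K−S)⁺=22.7585, hold=22.6167 ⇒ V=22.7585 exercise | (k=6,j=2): S=55.6955, (K−S)⁺=8.2745, hold=8.4970 ⇒ V=8.4970 continue | (k=6,j=3): S=75.2700, (K−S)⁺=0.0000, hold=0.0000 ⇒ V=0.0000 continue | (k=6,j=4): S=101.7241, (K−S)⁺=0.0000, hold=0.0000 ⇒ V=0.0000 continue | (k=6,j=5): S=137.4757, (K−S)⁺=0.0000, hold=0.0000 ⇒ V=0.0000 continue | (k=6,j=6): S=185.7923, (K−S)⁺=0.0000, hold=0.0000 ⇒ V=0.0000 continue  boundary S*=41.2115
step 5: (k=5,j=0): S=35.4501, (K−S)⁺=28.5199, hold=28.3781 ⇒ V=28.5199 exercise | (k=5,j=1): S=47.9092, (K−S)⁺=16.0608, hold=16.0232 ⇒ V=16.0608 exercise | (k=5,j=2): S=64.7472, (K−S)⁺=0.0000, hold=4.4953 ⇒ V=4.4953 continue | (k=5,j=3): S=87.5030, (K−S)⁺=0.0000, hold=0.0000 ⇒ V=0.0000 continue | (k=5,j=4): S=118.2565, (K−S)⁺=0.0000, hold=0.0000 ⇒ V=0.0000 continue | (k=5,j=5): S=159.8184, (K−S)⁺=0.0000, hold=0.0000 ⇒ V=0.0000 continue  boundary S*=47.9092
step 4: (k=4,j=0): S=41.2115, (K−S)⁺=22.7585, hold=22.6167 ⇒ V=22.7585 exercise | (k=4,j=1): S=55.6955, (K−S)⁺=8.2745, hold=10.6041 ⇒ V=10.6041 continue | (k=4,j=2): S=75.2700, (K−S)⁺=0.0000, hold=2.3782 ⇒ V=2.3782 continue | (k=4,j=3): S=101.7241, (K−S)⁺=0.0000, hold=0.0000 ⇒ V=0.0000 continue | (k=4,j=4): S=137.4757, (K−S)⁺=0.0000, hold=0.0000 ⇒ V=0.0000 continue  boundary S*=41.2115
step 3: (k=3,j=0): S=47.9092, (K−S)⁺=16.0608, hold=17.0109 ⇒ V=17.0109 continue | (k=3,j=1): S=64.7472, (K−S)⁺=0.0000, hold=6.7248 ⇒ V=6.7248 continue | (k=3,j=2): S=87.5030, (K−S)⁺=0.0000, hold=1.2582 ⇒ V=1.2582 continue | (k=3,j=3): S=118.2565, (K−S)⁺=0.0000, hold=0.0000 ⇒ V=0.0000 continue  boundary S*=-
step 2: (k=2,j=0): S=55.6955, (K−S)⁺=8.2745, hold=12.1517 ⇒ V=12.1517 continue | (k=2,j=1): S=75.2700, (K−S)⁺=0.0000, hold=4.1475 ⇒ V=4.1475 continue | (k=2,j=2): S=101.7241, (K−S)⁺=0.0000, hold=0.6657 ⇒ V=0.6657 continue  boundary S*=-
step 1: (k=1,j=0): S=64.7472, (K−S)⁺=0.0000, hold=8.3730 ⇒ V=8.3730 continue | (k=1,j=1): S=87.5030, (K−S)⁺=0.0000, hold=2.5063 ⇒ V=2.5063 continue  boundary S*=-
step 0: (k=0,j=0): S=75.2700, (K−S)⁺=0.0000, hold=5.6045 ⇒ V=5.6045 continue  boundary S*=-

price = 5.6045
boundary = - - - - 41.2115 47.9092 41.2115
tree:
5.6045
8.3730 2.5063
12.1517 4.1475 0.6657
17.0109 6.7248 1.2582 0.0000
22.7585 10.6041 2.3782 0.0000 0.0000
28.5199 16.0608 4.4953 0.0000 0.0000 0.0000
33.4759 22.7585 8.4970 0.0000 0.0000 0.0000 0.0000
37.7390 28.5199 16.0608 0.0000 0.0000 0.0000 0.0000 0.0000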